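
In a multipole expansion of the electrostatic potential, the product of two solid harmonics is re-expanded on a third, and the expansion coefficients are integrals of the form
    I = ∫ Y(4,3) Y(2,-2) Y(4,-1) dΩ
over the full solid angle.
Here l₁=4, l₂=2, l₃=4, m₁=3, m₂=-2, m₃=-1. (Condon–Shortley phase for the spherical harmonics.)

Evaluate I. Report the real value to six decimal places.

0.159270

m-sum 0 ✓  L=10 even ✓  2≤4≤6 ✓
Π(2lᵢ+1) = 9×5×9 = 405
triangle coeff Δ(4,2,4) = 1/13860
Σ_t [0,2]: t=0:+1/192 t=1:−1/36 t=2:+1/192 = -5/288
(3j)²=20/693 [(4 2 4; 0 0 0)], sign=-1
Σ_t [0,0]: t=0:+1/480 = 1/480
(3j)²=3/110 [(4 2 4; 3 -2 -1)], sign=-1
⇒ 4πI² = 270/847
I = (+1)√(270/847/(4π)) = 0.15927046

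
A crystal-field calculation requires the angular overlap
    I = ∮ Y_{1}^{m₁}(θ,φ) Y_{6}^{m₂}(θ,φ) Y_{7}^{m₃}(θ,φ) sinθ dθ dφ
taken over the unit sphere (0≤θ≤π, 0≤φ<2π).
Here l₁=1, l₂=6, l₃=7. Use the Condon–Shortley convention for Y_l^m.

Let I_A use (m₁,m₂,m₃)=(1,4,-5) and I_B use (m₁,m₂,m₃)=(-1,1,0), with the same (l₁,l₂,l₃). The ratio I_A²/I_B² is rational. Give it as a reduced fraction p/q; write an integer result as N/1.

22/7

l's match ⇒ only the (l;m) 3-j factors differ between A and B.
A: triangle coeff Δ(1,6,7) = 1/1365; Σ_t [0,0]: t=0:+1/14515200 = 1/14515200; (3j)²=22/455 [(1 6 7; 1 4 -5)], sign=+1
B: triangle coeff Δ(1,6,7) = 1/1365; Σ_t [0,0]: t=0:+1/1209600 = 1/1209600; (3j)²=1/65 [(1 6 7; -1 1 0)], sign=-1
I_A²/I_B² = (22/455)/(1/65) = 22/7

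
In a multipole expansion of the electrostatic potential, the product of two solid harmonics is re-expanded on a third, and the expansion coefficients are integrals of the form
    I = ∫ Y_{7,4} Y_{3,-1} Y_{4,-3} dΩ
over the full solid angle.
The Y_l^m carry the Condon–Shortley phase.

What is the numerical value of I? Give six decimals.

Checks pass: Σm=0; 14 even; l₃=4∈[4,10].
(2·7+1)(2·3+1)(2·4+1) = 945
Δ: 6! 8! 0! / 15! → 1/45045
sum: t=3:−1/20736 = -1/20736
3j²(7 3 4; 0 0 0) = Δ·Π!·Σ² = 35/1287  (sign -1)
sum: t=2:+1/241920 = 1/241920
3j²(7 3 4; 4 -1 -3) = Δ·Π!·Σ² = 2/91  (sign -1)
combine: 4πI² = 945·35/1287·2/91 = 1050/1859
take √, sign +1: I = 0.21200691

0.212007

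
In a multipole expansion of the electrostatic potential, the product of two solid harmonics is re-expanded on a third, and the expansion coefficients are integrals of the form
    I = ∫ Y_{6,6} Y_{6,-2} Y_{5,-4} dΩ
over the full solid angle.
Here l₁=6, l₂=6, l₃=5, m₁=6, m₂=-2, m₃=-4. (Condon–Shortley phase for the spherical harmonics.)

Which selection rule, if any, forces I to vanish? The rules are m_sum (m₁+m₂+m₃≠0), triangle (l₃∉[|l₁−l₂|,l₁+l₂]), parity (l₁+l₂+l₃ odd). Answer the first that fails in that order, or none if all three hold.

parity

m₁+m₂+m₃ = 6 − 2 − 4 = 0  ✓
triangle: |6−6|=0 ≤ l₃=5 ≤ 6+6=12  ✓
parity: l₁+l₂+l₃ = 17 is odd  ✗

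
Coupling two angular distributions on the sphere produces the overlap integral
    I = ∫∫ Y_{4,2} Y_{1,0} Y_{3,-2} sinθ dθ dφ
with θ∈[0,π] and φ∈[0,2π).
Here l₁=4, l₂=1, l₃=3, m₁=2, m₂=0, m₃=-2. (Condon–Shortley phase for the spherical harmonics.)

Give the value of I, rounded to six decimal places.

m-sum 0 ✓  L=8 even ✓  3≤3≤5 ✓
Π(2lᵢ+1) = 9×3×7 = 189
triangle coeff Δ(4,1,3) = 1/252
Σ_t [1,1]: t=1:−1/36 = -1/36
(3j)²=4/63 [(4 1 3; 0 0 0)], sign=+1
Σ_t [1,1]: t=1:−1/120 = -1/120
(3j)²=1/21 [(4 1 3; 2 0 -2)], sign=+1
⇒ 4πI² = 4/7
I = (+1)√(4/7/(4π)) = 0.21324362

0.213244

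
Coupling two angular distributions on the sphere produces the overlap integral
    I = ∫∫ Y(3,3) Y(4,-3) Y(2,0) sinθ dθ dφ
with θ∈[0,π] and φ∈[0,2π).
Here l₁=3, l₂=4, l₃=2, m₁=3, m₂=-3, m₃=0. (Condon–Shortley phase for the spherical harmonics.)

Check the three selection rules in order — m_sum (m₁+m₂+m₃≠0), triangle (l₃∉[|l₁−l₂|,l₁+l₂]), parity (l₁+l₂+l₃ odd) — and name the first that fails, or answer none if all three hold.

parity

Σmᵢ = 0  ✓
l₃∈[|l₁−l₂|,l₁+l₂]=[1,7], have l₃=2  ✓
Σlᵢ = 9 ⇒ odd  ✗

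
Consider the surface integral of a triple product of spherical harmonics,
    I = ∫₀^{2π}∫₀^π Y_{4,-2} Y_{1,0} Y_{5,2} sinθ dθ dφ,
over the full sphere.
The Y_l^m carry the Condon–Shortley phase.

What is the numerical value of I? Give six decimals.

0.225034

Rules hold: Σm=0, L=10 even, 3≤5≤5.
N = 9·3·11 = 297
Δ = 0!·8!·2!/11! = 1/495
Racah Σ t=0..0: t=0:+1/576 = 1/576
⇒ 3j(4 1 5; 0 0 0)² = 5/99, sgn -1
Racah Σ t=0..0: t=0:+1/1440 = 1/1440
⇒ 3j(4 1 5; -2 0 2)² = 7/165, sgn -1
4πI² = N·(3j₀)²·(3jₘ)² = 7/11
I = +1·√(0.636364/4π) = 0.22503380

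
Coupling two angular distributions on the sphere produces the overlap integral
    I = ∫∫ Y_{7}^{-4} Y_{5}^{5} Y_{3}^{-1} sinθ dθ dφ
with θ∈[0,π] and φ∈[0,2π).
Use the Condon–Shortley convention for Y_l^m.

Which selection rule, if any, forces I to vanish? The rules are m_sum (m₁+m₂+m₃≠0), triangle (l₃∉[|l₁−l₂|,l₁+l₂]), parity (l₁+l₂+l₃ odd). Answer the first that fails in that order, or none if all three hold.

parity

azimuthal sum: -4 + 5 − 1 = 0  ✓
2 ≤ 3 ≤ 12 (triangle on l)  ✓
L = 7 + 5 + 3 = 15 (odd)  ✗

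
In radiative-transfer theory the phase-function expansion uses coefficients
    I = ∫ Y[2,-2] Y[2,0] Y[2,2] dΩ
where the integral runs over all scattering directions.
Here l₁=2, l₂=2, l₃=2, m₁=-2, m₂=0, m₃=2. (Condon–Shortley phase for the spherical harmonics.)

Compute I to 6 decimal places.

-0.180224

m-sum 0 ✓  L=6 even ✓  0≤2≤4 ✓
Π(2lᵢ+1) = 5×5×5 = 125
triangle coeff Δ(2,2,2) = 1/630
Σ_t [0,2]: t=0:+1/8 t=1:−1/1 t=2:+1/8 = -3/4
(3j)²=2/35 [(2 2 2; 0 0 0)], sign=-1
Σ_t [2,2]: t=2:+1/8 = 1/8
(3j)²=2/35 [(2 2 2; -2 0 2)], sign=+1
⇒ 4πI² = 20/49
I = (-1)√(20/49/(4π)) = -0.18022375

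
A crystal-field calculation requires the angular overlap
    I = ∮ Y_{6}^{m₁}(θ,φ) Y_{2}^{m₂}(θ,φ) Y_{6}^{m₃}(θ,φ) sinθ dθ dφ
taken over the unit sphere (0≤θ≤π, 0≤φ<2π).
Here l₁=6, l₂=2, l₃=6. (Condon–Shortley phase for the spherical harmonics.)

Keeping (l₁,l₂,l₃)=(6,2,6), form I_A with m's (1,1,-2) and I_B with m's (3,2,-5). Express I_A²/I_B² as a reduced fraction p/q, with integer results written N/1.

l's match ⇒ only the (l;m) 3-j factors differ between A and B.
A: triangle coeff Δ(6,2,6) = 1/90090; Σ_t [1,2]: t=1:−1/34560 t=2:+1/60480 = -1/80640; (3j)²=6/1001 [(6 2 6; 1 1 -2)], sign=-1
B: triangle coeff Δ(6,2,6) = 1/90090; Σ_t [2,2]: t=2:+1/1451520 = 1/1451520; (3j)²=1/91 [(6 2 6; 3 2 -5)], sign=-1
I_A²/I_B² = (6/1001)/(1/91) = 6/11

6/11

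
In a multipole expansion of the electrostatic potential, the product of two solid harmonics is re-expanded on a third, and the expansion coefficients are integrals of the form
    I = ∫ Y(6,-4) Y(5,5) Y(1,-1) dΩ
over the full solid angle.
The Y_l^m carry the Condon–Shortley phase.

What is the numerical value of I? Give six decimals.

0.040859

Checks pass: Σm=0; 12 even; l₃=1∈[1,11].
(2·6+1)(2·5+1)(2·1+1) = 429
Δ: 10! 2! 0! / 13! → 1/858
sum: t=5:−1/14400 = -1/14400
3j²(6 5 1; 0 0 0) = Δ·Π!·Σ² = 6/143  (sign +1)
sum: t=10:+1/7257600 = 1/7257600
3j²(6 5 1; -4 5 -1) = Δ·Π!·Σ² = 1/858  (sign +1)
combine: 4πI² = 429·6/143·1/858 = 3/143
take √, sign +1: I = 0.04085899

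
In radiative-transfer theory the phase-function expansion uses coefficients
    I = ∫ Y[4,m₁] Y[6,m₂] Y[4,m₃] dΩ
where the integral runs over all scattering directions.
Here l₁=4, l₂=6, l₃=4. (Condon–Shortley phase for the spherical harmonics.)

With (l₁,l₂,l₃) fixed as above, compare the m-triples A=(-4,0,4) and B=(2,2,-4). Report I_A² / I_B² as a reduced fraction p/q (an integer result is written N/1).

1/15

Same 4,6,4: normalisation and zero-m 3j drop out of the ratio.
A: Δ: 6! 2! 6! / 15! → 1/1261260; sum: t=6:+1/1036800 = 1/1036800; 3j²(4 6 4; -4 0 4) = Δ·Π!·Σ² = 4/6435  (sign +1)
B: Δ: 6! 2! 6! / 15! → 1/1261260; sum: t=2:+1/69120 = 1/69120; 3j²(4 6 4; 2 2 -4) = Δ·Π!·Σ² = 4/429  (sign +1)
I_A²/I_B² = (4/6435)/(4/429) = 1/15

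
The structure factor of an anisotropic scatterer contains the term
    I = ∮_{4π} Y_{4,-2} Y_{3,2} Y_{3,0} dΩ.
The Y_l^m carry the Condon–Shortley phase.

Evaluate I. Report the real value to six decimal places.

-0.044418

Rules hold: Σm=0, L=10 even, 1≤3≤7.
N = 9·7·7 = 441
Δ = 4!·4!·2!/11! = 1/34650
Racah Σ t=1..3: t=1:−1/72 t=2:+1/16 t=3:−1/72 = 5/144
⇒ 3j(4 3 3; 0 0 0)² = 2/77, sgn -1
Racah Σ t=3..4: t=3:−1/72 t=4:+1/96 = -1/288
⇒ 3j(4 3 3; -2 2 0)² = 1/462, sgn +1
4πI² = N·(3j₀)²·(3jₘ)² = 3/121
I = -1·√(0.0247934/4π) = -0.04441841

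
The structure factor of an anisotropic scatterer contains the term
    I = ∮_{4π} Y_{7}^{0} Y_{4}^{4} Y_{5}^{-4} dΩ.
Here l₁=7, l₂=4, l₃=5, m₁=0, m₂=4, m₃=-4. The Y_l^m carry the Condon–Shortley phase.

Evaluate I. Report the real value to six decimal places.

-0.041736

Checks pass: Σm=0; 16 even; l₃=5∈[3,11].
(2·7+1)(2·4+1)(2·5+1) = 1485
Δ: 6! 8! 2! / 17! → 1/6126120
sum: t=2:+1/69120 t=3:−1/20736 t=4:+1/69120 = -1/51840
3j²(7 4 5; 0 0 0) = Δ·Π!·Σ² = 280/21879  (sign +1)
sum: t=6:+1/7257600 = 1/7257600
3j²(7 4 5; 0 4 -4) = Δ·Π!·Σ² = 14/12155  (sign -1)
combine: 4πI² = 1485·280/21879·14/12155 = 11760/537251
take √, sign -1: I = -0.04173593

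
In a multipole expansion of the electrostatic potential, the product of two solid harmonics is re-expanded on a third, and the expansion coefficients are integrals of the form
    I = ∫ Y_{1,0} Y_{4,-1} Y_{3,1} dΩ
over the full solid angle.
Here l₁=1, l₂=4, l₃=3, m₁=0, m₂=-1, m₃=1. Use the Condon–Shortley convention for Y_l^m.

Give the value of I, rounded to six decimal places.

-0.238414

m-sum 0 ✓  L=8 even ✓  3≤3≤5 ✓
Π(2lᵢ+1) = 3×9×7 = 189
triangle coeff Δ(1,4,3) = 1/252
Σ_t [1,1]: t=1:−1/36 = -1/36
(3j)²=4/63 [(1 4 3; 0 0 0)], sign=+1
Σ_t [1,1]: t=1:−1/48 = -1/48
(3j)²=5/84 [(1 4 3; 0 -1 1)], sign=-1
⇒ 4πI² = 5/7
I = (-1)√(5/7/(4π)) = -0.23841361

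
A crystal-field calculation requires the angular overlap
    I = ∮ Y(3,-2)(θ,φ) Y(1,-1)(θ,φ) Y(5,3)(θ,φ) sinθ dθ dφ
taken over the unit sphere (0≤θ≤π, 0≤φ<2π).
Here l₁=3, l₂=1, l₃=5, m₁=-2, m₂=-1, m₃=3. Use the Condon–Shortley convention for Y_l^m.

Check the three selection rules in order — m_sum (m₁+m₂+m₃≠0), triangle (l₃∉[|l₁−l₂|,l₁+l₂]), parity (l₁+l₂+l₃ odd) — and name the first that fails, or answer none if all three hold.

triangle

m₁+m₂+m₃ = -2 − 1 + 3 = 0  ✓
triangle: |3−1|=2 ≤ l₃=5 ≤ 3+1=4  ✗
parity: l₁+l₂+l₃ = 9 is odd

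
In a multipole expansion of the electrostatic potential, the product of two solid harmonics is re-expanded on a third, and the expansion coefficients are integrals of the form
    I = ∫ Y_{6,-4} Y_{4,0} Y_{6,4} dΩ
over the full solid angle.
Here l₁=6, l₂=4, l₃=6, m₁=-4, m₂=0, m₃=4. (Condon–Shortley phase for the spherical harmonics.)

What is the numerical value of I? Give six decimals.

-0.144819

Checks pass: Σm=0; 16 even; l₃=6∈[2,10].
(2·6+1)(2·4+1)(2·6+1) = 1521
Δ: 4! 8! 4! / 17! → 1/15315300
sum: t=0:+1/829440 t=1:−1/25920 t=2:+1/9216 t=3:−1/25920 t=4:+1/829440 = 7/207360
3j²(6 4 6; 0 0 0) = Δ·Π!·Σ² = 28/2431  (sign +1)
sum: t=2:+1/645120 t=3:−1/181440 t=4:+1/829440 = -1/362880
3j²(6 4 6; -4 0 4) = Δ·Π!·Σ² = 256/17017  (sign -1)
combine: 4πI² = 1521·28/2431·256/17017 = 9216/34969
take √, sign -1: I = -0.14481872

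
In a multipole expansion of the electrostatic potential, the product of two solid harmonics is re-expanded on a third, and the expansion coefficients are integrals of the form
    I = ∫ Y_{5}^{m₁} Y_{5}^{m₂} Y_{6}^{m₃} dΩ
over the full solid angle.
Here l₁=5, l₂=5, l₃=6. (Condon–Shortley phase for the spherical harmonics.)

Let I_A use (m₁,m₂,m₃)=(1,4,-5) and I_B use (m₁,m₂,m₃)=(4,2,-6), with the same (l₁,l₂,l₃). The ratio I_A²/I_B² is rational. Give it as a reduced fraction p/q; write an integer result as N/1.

Shared (l₁,l₂,l₃)=(5,5,6): N and (l;000)² cancel in I_A²/I_B².
A: Δ = 4!·6!·6!/17! = 1/28588560; Racah Σ t=3..4: t=3:−1/518400 t=4:+1/2073600 = -1/691200; ⇒ 3j(5 5 6; 1 4 -5)² = 81/4420, sgn +1
B: Δ = 4!·6!·6!/17! = 1/28588560; Racah Σ t=1..1: t=1:−1/3110400 = -1/3110400; ⇒ 3j(5 5 6; 4 2 -6)² = 21/1105, sgn -1
I_A²/I_B² = (81/4420)/(21/1105) = 27/28

27/28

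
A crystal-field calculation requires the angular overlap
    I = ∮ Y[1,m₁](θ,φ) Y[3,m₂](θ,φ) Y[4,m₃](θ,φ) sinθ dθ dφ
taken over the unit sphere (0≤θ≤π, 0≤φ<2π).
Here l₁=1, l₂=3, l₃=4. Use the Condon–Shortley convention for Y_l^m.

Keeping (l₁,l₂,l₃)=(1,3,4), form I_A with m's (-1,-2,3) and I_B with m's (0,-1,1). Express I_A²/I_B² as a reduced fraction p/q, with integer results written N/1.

Same 1,3,4: normalisation and zero-m 3j drop out of the ratio.
A: Δ: 0! 2! 6! / 9! → 1/252; sum: t=0:+1/240 = 1/240; 3j²(1 3 4; -1 -2 3) = Δ·Π!·Σ² = 1/12  (sign -1)
B: Δ: 0! 2! 6! / 9! → 1/252; sum: t=0:+1/48 = 1/48; 3j²(1 3 4; 0 -1 1) = Δ·Π!·Σ² = 5/84  (sign -1)
I_A²/I_B² = (1/12)/(5/84) = 7/5

7/5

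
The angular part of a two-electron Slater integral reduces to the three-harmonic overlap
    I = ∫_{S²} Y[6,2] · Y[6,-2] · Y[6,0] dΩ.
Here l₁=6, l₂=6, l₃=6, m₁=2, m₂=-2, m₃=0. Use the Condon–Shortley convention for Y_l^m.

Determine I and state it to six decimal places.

-0.062979

Rules hold: Σm=0, L=18 even, 0≤6≤12.
N = 13·13·13 = 2197
Δ = 6!·6!·6!/19! = 1/325909584
Racah Σ t=0..6: t=0:+1/373248000 t=1:−1/1728000 t=2:+1/110592 t=3:−1/46656 t=4:+1/110592 t=5:−1/1728000 t=6:+1/373248000 = -7/1555200
⇒ 3j(6 6 6; 0 0 0)² = 400/46189, sgn -1
Racah Σ t=0..4: t=0:+1/1658880 t=1:−1/155520 t=2:+1/110592 t=3:−1/518400 t=4:+1/24883200 = 11/8294400
⇒ 3j(6 6 6; 2 -2 0)² = 11/4199, sgn +1
4πI² = N·(3j₀)²·(3jₘ)² = 5200/104329
I = -1·√(0.0498423/4π) = -0.06297878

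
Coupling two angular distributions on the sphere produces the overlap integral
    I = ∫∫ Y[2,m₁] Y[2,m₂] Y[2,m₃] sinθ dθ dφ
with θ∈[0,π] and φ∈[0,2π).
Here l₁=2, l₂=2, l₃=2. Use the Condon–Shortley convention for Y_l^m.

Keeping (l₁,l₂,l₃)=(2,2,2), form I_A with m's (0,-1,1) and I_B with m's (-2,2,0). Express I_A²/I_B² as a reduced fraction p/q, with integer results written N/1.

l's match ⇒ only the (l;m) 3-j factors differ between A and B.
A: triangle coeff Δ(2,2,2) = 1/630; Σ_t [0,1]: t=0:+1/4 t=1:−1/2 = -1/4; (3j)²=1/70 [(2 2 2; 0 -1 1)], sign=+1
B: triangle coeff Δ(2,2,2) = 1/630; Σ_t [2,2]: t=2:+1/8 = 1/8; (3j)²=2/35 [(2 2 2; -2 2 0)], sign=+1
I_A²/I_B² = (1/70)/(2/35) = 1/4

1/4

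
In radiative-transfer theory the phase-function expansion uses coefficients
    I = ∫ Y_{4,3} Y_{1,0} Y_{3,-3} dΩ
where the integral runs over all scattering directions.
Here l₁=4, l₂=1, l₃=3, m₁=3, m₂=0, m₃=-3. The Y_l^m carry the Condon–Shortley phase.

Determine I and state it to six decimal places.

Checks pass: Σm=0; 8 even; l₃=3∈[3,5].
(2·4+1)(2·1+1)(2·3+1) = 189
Δ: 2! 6! 0! / 9! → 1/252
sum: t=1:−1/36 = -1/36
3j²(4 1 3; 0 0 0) = Δ·Π!·Σ² = 4/63  (sign +1)
sum: t=1:−1/720 = -1/720
3j²(4 1 3; 3 0 -3) = Δ·Π!·Σ² = 1/36  (sign -1)
combine: 4πI² = 189·4/63·1/36 = 1/3
take √, sign -1: I = -0.16286750

-0.162868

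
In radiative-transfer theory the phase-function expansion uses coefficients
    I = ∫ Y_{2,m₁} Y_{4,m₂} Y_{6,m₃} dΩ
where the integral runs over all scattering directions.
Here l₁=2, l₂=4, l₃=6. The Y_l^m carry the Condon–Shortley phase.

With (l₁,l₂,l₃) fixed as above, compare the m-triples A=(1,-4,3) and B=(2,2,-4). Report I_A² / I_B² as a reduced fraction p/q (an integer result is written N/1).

3/70

Same 2,4,6: normalisation and zero-m 3j drop out of the ratio.
A: Δ: 0! 4! 8! / 13! → 1/6435; sum: t=0:+1/241920 = 1/241920; 3j²(2 4 6; 1 -4 3) = Δ·Π!·Σ² = 1/715  (sign -1)
B: Δ: 0! 4! 8! / 13! → 1/6435; sum: t=0:+1/34560 = 1/34560; 3j²(2 4 6; 2 2 -4) = Δ·Π!·Σ² = 14/429  (sign +1)
I_A²/I_B² = (1/715)/(14/429) = 3/70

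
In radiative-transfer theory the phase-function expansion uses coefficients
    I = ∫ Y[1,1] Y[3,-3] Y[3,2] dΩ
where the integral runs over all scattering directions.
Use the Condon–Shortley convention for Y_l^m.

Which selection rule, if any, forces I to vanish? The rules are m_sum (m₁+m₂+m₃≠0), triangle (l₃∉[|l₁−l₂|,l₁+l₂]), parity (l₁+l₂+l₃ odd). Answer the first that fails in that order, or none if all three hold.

azimuthal sum: 1 − 3 + 2 = 0  ✓
2 ≤ 3 ≤ 4 (triangle on l)  ✓
L = 1 + 3 + 3 = 7 (odd)  ✗

parity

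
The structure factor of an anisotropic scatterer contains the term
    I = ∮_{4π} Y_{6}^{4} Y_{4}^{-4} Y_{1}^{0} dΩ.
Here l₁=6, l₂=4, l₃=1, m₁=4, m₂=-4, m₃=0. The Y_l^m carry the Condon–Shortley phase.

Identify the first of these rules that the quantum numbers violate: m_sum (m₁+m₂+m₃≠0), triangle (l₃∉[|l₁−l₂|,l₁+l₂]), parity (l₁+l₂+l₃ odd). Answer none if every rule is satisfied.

m₁+m₂+m₃ = 4 − 4 + 0 = 0  ✓
triangle: |6−4|=2 ≤ l₃=1 ≤ 6+4=10  ✗
parity: l₁+l₂+l₃ = 11 is odd

triangle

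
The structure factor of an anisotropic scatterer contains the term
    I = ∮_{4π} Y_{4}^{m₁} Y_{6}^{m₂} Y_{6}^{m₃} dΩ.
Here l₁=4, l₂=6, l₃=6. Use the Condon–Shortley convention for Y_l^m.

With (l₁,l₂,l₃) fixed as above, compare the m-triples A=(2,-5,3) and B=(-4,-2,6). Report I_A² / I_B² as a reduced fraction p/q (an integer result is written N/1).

Shared (l₁,l₂,l₃)=(4,6,6): N and (l;000)² cancel in I_A²/I_B².
A: Δ = 4!·4!·8!/17! = 1/15315300; Racah Σ t=0..1: t=0:+1/483840 t=1:−1/1451520 = 1/725760; ⇒ 3j(4 6 6; 2 -5 3)² = 24/1547, sgn -1
B: Δ = 4!·4!·8!/17! = 1/15315300; Racah Σ t=4..4: t=4:+1/23224320 = 1/23224320; ⇒ 3j(4 6 6; -4 -2 6)² = 1/442, sgn +1
I_A²/I_B² = (24/1547)/(1/442) = 48/7

48/7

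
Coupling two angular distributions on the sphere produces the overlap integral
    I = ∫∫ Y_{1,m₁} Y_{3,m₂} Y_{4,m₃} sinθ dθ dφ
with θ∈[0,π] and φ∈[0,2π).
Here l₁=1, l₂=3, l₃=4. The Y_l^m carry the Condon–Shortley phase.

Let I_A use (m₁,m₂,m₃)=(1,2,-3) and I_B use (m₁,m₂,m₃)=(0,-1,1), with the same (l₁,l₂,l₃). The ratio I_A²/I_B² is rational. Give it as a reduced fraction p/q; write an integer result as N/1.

Same 1,3,4: normalisation and zero-m 3j drop out of the ratio.
A: Δ: 0! 2! 6! / 9! → 1/252; sum: t=0:+1/240 = 1/240; 3j²(1 3 4; 1 2 -3) = Δ·Π!·Σ² = 1/12  (sign -1)
B: Δ: 0! 2! 6! / 9! → 1/252; sum: t=0:+1/48 = 1/48; 3j²(1 3 4; 0 -1 1) = Δ·Π!·Σ² = 5/84  (sign -1)
I_A²/I_B² = (1/12)/(5/84) = 7/5

7/5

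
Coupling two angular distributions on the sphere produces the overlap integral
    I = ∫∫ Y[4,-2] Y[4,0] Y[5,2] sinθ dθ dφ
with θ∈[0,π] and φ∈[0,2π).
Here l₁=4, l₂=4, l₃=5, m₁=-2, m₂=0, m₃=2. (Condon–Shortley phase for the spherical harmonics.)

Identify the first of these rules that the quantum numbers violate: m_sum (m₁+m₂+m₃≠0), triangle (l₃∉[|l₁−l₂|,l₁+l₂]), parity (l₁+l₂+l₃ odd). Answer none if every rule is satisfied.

azimuthal sum: -2 + 0 + 2 = 0  ✓
0 ≤ 5 ≤ 8 (triangle on l)  ✓
L = 4 + 4 + 5 = 13 (odd)  ✗

parity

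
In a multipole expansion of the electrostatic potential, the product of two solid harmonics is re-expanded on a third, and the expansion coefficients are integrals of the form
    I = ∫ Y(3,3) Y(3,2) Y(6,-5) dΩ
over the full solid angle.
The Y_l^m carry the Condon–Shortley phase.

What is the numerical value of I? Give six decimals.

-0.254801

Checks pass: Σm=0; 12 even; l₃=6∈[0,6].
(2·3+1)(2·3+1)(2·6+1) = 637
Δ: 0! 6! 6! / 13! → 1/12012
sum: t=0:+1/1296 = 1/1296
3j²(3 3 6; 0 0 0) = Δ·Π!·Σ² = 100/3003  (sign +1)
sum: t=0:+1/86400 = 1/86400
3j²(3 3 6; 3 2 -5) = Δ·Π!·Σ² = 1/26  (sign -1)
combine: 4πI² = 637·100/3003·1/26 = 350/429
take √, sign -1: I = -0.25480060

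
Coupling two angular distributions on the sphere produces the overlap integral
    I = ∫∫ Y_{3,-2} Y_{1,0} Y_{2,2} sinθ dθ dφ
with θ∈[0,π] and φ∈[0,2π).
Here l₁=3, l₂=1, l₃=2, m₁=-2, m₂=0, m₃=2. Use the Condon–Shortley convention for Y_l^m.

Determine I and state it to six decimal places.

Rules hold: Σm=0, L=6 even, 2≤2≤4.
N = 7·3·5 = 105
Δ = 2!·4!·0!/7! = 1/105
Racah Σ t=1..1: t=1:−1/4 = -1/4
⇒ 3j(3 1 2; 0 0 0)² = 3/35, sgn -1
Racah Σ t=1..1: t=1:−1/24 = -1/24
⇒ 3j(3 1 2; -2 0 2)² = 1/21, sgn -1
4πI² = N·(3j₀)²·(3jₘ)² = 3/7
I = +1·√(0.428571/4π) = 0.18467439

0.184674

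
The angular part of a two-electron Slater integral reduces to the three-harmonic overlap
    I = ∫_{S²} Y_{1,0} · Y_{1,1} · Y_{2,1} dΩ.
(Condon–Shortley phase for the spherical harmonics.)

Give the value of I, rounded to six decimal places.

0 + 1 + 1 = 2 ≠ 0: azimuthal integral kills it; I = 0

0.000000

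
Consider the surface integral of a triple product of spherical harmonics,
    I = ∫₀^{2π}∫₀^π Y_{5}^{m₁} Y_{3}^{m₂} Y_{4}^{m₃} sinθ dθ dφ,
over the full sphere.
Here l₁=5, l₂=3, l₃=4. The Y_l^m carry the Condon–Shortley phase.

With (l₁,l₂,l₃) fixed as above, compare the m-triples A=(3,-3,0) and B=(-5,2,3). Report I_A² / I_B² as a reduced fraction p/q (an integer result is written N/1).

l's match ⇒ only the (l;m) 3-j factors differ between A and B.
A: triangle coeff Δ(5,3,4) = 1/180180; Σ_t [0,0]: t=0:+1/2304 = 1/2304; (3j)²=5/143 [(5 3 4; 3 -3 0)], sign=+1
B: triangle coeff Δ(5,3,4) = 1/180180; Σ_t [4,4]: t=4:+1/17280 = 1/17280; (3j)²=35/858 [(5 3 4; -5 2 3)], sign=-1
I_A²/I_B² = (5/143)/(35/858) = 6/7

6/7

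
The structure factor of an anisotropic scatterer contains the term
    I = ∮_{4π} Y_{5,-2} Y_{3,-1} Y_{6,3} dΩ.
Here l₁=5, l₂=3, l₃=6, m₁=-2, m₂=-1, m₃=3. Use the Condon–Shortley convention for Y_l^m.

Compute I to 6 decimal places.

-0.152880

Checks pass: Σm=0; 14 even; l₃=6∈[2,8].
(2·5+1)(2·3+1)(2·6+1) = 1001
Δ: 2! 8! 4! / 15! → 1/675675
sum: t=0:+1/8640 t=1:−1/2304 t=2:+1/8640 = -7/34560
3j²(5 3 6; 0 0 0) = Δ·Π!·Σ² = 7/429  (sign -1)
sum: t=0:+1/40320 t=1:−1/8640 t=2:+1/34560 = -1/16128
3j²(5 3 6; -2 -1 3) = Δ·Π!·Σ² = 18/1001  (sign +1)
combine: 4πI² = 1001·7/429·18/1001 = 42/143
take √, sign -1: I = -0.15288036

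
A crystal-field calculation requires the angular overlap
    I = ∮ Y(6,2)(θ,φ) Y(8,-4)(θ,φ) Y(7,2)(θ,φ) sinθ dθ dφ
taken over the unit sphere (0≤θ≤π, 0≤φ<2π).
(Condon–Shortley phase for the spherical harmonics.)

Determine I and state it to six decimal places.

0.000000

l₁+l₂+l₃=21 is odd: 3j(l;000)=0 ⇒ I=0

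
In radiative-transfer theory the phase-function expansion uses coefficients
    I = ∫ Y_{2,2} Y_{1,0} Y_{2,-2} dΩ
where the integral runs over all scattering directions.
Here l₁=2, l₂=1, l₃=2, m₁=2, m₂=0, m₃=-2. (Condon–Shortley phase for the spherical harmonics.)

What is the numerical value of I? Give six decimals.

l₁+l₂+l₃=5 is odd: 3j(l;000)=0 ⇒ I=0

0.000000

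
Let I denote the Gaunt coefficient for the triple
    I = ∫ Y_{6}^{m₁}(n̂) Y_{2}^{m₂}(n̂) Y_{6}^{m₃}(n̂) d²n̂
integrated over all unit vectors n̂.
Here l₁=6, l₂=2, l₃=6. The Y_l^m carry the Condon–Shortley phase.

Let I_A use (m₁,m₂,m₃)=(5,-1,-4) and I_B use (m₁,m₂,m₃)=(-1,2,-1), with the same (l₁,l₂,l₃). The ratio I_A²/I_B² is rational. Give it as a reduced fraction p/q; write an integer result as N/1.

Shared (l₁,l₂,l₃)=(6,2,6): N and (l;000)² cancel in I_A²/I_B².
A: Δ = 2!·10!·2!/15! = 1/90090; Racah Σ t=0..1: t=0:+1/725760 t=1:−1/7257600 = 1/806400; ⇒ 3j(6 2 6; 5 -1 -4)² = 27/910, sgn +1
B: Δ = 2!·10!·2!/15! = 1/90090; Racah Σ t=2..2: t=2:+1/57600 = 1/57600; ⇒ 3j(6 2 6; -1 2 -1)² = 21/715, sgn -1
I_A²/I_B² = (27/910)/(21/715) = 99/98

99/98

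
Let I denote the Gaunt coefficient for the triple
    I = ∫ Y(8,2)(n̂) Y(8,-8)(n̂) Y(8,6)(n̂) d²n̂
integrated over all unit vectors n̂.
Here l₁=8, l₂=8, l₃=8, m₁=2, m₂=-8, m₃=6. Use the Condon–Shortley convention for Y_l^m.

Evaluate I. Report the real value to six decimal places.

0.120743

Checks pass: Σm=0; 24 even; l₃=8∈[0,16].
(2·8+1)(2·8+1)(2·8+1) = 4913
Δ: 8! 8! 8! / 25! → 1/236637794250
sum: t=0:+1/65548320768000 t=1:−1/128024064000 t=2:+1/2985984000 t=3:−1/373248000 t=4:+1/191102976 t=5:−1/373248000 t=6:+1/2985984000 t=7:−1/128024064000 t=8:+1/65548320768000 = 11/20808990720
3j²(8 8 8; 0 0 0) = Δ·Π!·Σ² = 490/96577  (sign +1)
sum: t=0:+1/2341011456000 = 1/2341011456000
3j²(8 8 8; 2 -8 6) = Δ·Π!·Σ² = 273/37145  (sign +1)
combine: 4πI² = 4913·490/96577·273/37145 = 34986/190969
take √, sign +1: I = 0.12074267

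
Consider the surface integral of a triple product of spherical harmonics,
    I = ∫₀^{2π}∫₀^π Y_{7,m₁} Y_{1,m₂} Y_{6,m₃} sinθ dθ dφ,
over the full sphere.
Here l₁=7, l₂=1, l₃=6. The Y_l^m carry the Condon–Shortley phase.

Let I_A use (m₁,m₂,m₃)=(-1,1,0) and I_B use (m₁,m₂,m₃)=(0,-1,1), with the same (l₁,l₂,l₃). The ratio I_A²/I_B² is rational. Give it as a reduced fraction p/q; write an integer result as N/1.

Same 7,1,6: normalisation and zero-m 3j drop out of the ratio.
A: Δ: 2! 12! 0! / 15! → 1/1365; sum: t=2:+1/1036800 = 1/1036800; 3j²(7 1 6; -1 1 0) = Δ·Π!·Σ² = 4/195  (sign +1)
B: Δ: 2! 12! 0! / 15! → 1/1365; sum: t=0:+1/1209600 = 1/1209600; 3j²(7 1 6; 0 -1 1) = Δ·Π!·Σ² = 1/65  (sign -1)
I_A²/I_B² = (4/195)/(1/65) = 4/3

4/3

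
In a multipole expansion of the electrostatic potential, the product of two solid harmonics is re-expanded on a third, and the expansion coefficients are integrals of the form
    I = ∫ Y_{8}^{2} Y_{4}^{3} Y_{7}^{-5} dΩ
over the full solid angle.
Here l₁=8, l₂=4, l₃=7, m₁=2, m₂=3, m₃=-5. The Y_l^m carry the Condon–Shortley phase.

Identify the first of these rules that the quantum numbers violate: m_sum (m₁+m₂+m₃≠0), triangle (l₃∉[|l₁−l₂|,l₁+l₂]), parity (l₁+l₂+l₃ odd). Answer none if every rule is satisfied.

m₁+m₂+m₃ = 2 + 3 − 5 = 0  ✓
triangle: |8−4|=4 ≤ l₃=7 ≤ 8+4=12  ✓
parity: l₁+l₂+l₃ = 19 is odd  ✗

parity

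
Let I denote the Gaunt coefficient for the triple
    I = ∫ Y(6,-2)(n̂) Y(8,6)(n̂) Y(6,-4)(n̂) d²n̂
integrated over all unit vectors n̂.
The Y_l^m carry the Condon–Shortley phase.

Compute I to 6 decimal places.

-0.061896

Rules hold: Σm=0, L=20 even, 2≤6≤14.
N = 13·17·13 = 2873
Δ = 8!·4!·8!/21! = 1/1309458150
Racah Σ t=2..6: t=2:+1/49766400 t=3:−1/3110400 t=4:+1/1327104 t=5:−1/3110400 t=6:+1/49766400 = 1/6635520
⇒ 3j(6 8 6; 0 0 0)² = 350/46189, sgn +1
Racah Σ t=6..8: t=6:+1/232243200 t=7:−1/152409600 t=8:+1/1393459200 = -1/650280960
⇒ 3j(6 8 6; -2 6 -4)² = 5/2261, sgn -1
4πI² = N·(3j₀)²·(3jₘ)² = 3250/67507
I = -1·√(0.0481432/4π) = -0.06189597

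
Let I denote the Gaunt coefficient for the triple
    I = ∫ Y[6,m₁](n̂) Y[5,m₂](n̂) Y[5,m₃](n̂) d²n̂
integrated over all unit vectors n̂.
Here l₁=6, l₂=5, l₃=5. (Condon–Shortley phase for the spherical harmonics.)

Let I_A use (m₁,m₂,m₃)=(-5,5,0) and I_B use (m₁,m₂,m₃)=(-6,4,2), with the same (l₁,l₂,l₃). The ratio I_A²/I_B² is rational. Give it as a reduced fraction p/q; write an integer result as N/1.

25/28

l's match ⇒ only the (l;m) 3-j factors differ between A and B.
A: triangle coeff Δ(6,5,5) = 1/28588560; Σ_t [6,6]: t=6:+1/2073600 = 1/2073600; (3j)²=15/884 [(6 5 5; -5 5 0)], sign=-1
B: triangle coeff Δ(6,5,5) = 1/28588560; Σ_t [6,6]: t=6:+1/3110400 = 1/3110400; (3j)²=21/1105 [(6 5 5; -6 4 2)], sign=-1
I_A²/I_B² = (15/884)/(21/1105) = 25/28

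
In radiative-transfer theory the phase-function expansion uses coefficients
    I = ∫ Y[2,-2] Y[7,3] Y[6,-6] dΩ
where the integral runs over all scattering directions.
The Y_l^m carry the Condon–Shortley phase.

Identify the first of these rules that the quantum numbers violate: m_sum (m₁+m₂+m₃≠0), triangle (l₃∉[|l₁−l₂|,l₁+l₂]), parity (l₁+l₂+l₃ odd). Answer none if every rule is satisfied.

azimuthal sum: -2 + 3 − 6 = -5  ✗
5 ≤ 6 ≤ 9 (triangle on l)
L = 2 + 7 + 6 = 15 (odd)

m_sum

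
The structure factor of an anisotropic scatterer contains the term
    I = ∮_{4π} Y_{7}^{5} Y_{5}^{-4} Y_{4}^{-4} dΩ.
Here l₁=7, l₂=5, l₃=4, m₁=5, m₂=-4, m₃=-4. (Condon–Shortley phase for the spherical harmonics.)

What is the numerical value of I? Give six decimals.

m-sum = 5 − 4 − 4 = -3 ≠ 0 ⇒ I = 0

0.000000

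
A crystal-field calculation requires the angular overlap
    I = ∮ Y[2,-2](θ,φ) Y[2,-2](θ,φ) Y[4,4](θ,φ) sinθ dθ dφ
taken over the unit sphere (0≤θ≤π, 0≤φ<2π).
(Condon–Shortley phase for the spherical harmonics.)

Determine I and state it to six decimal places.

0.337168

Rules hold: Σm=0, L=8 even, 0≤4≤4.
N = 5·5·9 = 225
Δ = 0!·4!·4!/9! = 1/630
Racah Σ t=0..0: t=0:+1/16 = 1/16
⇒ 3j(2 2 4; 0 0 0)² = 2/35, sgn +1
Racah Σ t=0..0: t=0:+1/576 = 1/576
⇒ 3j(2 2 4; -2 -2 4)² = 1/9, sgn +1
4πI² = N·(3j₀)²·(3jₘ)² = 10/7
I = +1·√(1.42857/4π) = 0.33716777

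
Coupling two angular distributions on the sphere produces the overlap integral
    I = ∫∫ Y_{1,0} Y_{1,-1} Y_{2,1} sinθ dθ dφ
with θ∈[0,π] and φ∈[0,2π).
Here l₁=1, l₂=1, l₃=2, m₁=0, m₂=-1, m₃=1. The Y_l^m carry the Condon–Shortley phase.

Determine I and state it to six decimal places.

-0.218510

Rules hold: Σm=0, L=4 even, 0≤2≤2.
N = 3·3·5 = 45
Δ = 0!·2!·2!/5! = 1/30
Racah Σ t=0..0: t=0:+1/1 = 1/1
⇒ 3j(1 1 2; 0 0 0)² = 2/15, sgn +1
Racah Σ t=0..0: t=0:+1/2 = 1/2
⇒ 3j(1 1 2; 0 -1 1)² = 1/10, sgn -1
4πI² = N·(3j₀)²·(3jₘ)² = 3/5
I = -1·√(0.6/4π) = -0.21850969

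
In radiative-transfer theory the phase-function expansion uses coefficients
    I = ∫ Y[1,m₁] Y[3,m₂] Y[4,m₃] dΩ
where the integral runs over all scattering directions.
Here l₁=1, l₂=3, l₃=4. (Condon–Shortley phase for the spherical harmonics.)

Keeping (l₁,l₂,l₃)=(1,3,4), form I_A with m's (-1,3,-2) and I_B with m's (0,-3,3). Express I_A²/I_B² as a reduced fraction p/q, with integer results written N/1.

l's match ⇒ only the (l;m) 3-j factors differ between A and B.
A: triangle coeff Δ(1,3,4) = 1/252; Σ_t [0,0]: t=0:+1/1440 = 1/1440; (3j)²=1/252 [(1 3 4; -1 3 -2)], sign=+1
B: triangle coeff Δ(1,3,4) = 1/252; Σ_t [0,0]: t=0:+1/720 = 1/720; (3j)²=1/36 [(1 3 4; 0 -3 3)], sign=-1
I_A²/I_B² = (1/252)/(1/36) = 1/7

1/7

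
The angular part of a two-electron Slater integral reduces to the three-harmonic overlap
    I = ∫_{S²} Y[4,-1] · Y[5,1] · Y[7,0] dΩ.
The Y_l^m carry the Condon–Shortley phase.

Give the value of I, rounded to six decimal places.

0.017039

m-sum 0 ✓  L=16 even ✓  1≤7≤9 ✓
Π(2lᵢ+1) = 9×11×15 = 1485
triangle coeff Δ(4,5,7) = 1/6126120
Σ_t [0,2]: t=0:+1/69120 t=1:−1/20736 t=2:+1/69120 = -1/51840
(3j)²=280/21879 [(4 5 7; 0 0 0)], sign=+1
Σ_t [0,2]: t=0:+1/345600 t=1:−1/34560 t=2:+1/41472 = -1/518400
(3j)²=7/36465 [(4 5 7; -1 1 0)], sign=+1
⇒ 4πI² = 1960/537251
I = (+1)√(1960/537251/(4π)) = 0.01703862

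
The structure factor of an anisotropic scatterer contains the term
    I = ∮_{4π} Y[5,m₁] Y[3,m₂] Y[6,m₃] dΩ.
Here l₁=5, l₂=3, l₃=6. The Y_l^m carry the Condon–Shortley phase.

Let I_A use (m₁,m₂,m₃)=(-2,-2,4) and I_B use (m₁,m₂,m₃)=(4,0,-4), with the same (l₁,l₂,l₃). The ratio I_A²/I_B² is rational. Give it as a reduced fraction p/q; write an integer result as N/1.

2/5

Same 5,3,6: normalisation and zero-m 3j drop out of the ratio.
A: Δ: 2! 8! 4! / 15! → 1/675675; sum: t=0:+1/60480 t=1:−1/34560 = -1/80640; 3j²(5 3 6; -2 -2 4) = Δ·Π!·Σ² = 6/1001  (sign -1)
B: Δ: 2! 8! 4! / 15! → 1/675675; sum: t=0:+1/60480 t=1:−1/161280 = 1/96768; 3j²(5 3 6; 4 0 -4) = Δ·Π!·Σ² = 15/1001  (sign +1)
I_A²/I_B² = (6/1001)/(15/1001) = 2/5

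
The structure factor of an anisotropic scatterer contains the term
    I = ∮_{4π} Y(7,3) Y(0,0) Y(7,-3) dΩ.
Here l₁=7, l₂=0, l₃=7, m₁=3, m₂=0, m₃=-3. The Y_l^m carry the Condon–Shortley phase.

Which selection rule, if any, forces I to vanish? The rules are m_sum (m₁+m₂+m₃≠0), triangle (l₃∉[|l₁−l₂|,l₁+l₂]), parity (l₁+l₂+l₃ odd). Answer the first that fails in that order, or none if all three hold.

azimuthal sum: 3 + 0 − 3 = 0  ✓
7 ≤ 7 ≤ 7 (triangle on l)  ✓
L = 7 + 0 + 7 = 14 (even)  ✓

none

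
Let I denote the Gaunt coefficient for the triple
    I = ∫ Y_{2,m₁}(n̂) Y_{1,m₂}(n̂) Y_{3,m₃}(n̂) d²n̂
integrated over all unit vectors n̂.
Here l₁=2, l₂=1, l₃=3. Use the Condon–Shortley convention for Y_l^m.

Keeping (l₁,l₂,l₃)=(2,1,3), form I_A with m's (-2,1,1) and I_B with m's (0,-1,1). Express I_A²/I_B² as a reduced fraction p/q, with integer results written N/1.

l's match ⇒ only the (l;m) 3-j factors differ between A and B.
A: triangle coeff Δ(2,1,3) = 1/105; Σ_t [0,0]: t=0:+1/48 = 1/48; (3j)²=1/105 [(2 1 3; -2 1 1)], sign=+1
B: triangle coeff Δ(2,1,3) = 1/105; Σ_t [0,0]: t=0:+1/8 = 1/8; (3j)²=2/35 [(2 1 3; 0 -1 1)], sign=+1
I_A²/I_B² = (1/105)/(2/35) = 1/6

1/6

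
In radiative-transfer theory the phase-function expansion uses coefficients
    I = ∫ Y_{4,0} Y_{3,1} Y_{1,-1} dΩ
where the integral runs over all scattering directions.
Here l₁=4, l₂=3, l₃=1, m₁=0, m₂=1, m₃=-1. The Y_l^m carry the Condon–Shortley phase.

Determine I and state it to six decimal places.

0.150786

Checks pass: Σm=0; 8 even; l₃=1∈[1,7].
(2·4+1)(2·3+1)(2·1+1) = 189
Δ: 6! 2! 0! / 9! → 1/252
sum: t=3:−1/36 = -1/36
3j²(4 3 1; 0 0 0) = Δ·Π!·Σ² = 4/63  (sign +1)
sum: t=4:+1/96 = 1/96
3j²(4 3 1; 0 1 -1) = Δ·Π!·Σ² = 1/42  (sign +1)
combine: 4πI² = 189·4/63·1/42 = 2/7
take √, sign +1: I = 0.15078601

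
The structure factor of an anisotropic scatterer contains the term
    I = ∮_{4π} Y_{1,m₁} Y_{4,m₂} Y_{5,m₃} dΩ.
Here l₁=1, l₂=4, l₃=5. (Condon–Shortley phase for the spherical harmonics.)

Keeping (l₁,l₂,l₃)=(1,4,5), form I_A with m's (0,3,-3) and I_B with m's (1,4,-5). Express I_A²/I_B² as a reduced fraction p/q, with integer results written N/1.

l's match ⇒ only the (l;m) 3-j factors differ between A and B.
A: triangle coeff Δ(1,4,5) = 1/495; Σ_t [0,0]: t=0:+1/5040 = 1/5040; (3j)²=16/495 [(1 4 5; 0 3 -3)], sign=+1
B: triangle coeff Δ(1,4,5) = 1/495; Σ_t [0,0]: t=0:+1/80640 = 1/80640; (3j)²=1/11 [(1 4 5; 1 4 -5)], sign=+1
I_A²/I_B² = (16/495)/(1/11) = 16/45

16/45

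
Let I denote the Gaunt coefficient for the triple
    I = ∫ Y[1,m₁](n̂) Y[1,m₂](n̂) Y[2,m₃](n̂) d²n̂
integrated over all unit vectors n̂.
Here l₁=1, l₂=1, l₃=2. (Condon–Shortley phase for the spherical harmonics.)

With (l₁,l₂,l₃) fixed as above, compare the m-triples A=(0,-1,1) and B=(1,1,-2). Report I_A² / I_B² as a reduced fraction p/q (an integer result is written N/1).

1/2

l's match ⇒ only the (l;m) 3-j factors differ between A and B.
A: triangle coeff Δ(1,1,2) = 1/30; Σ_t [0,0]: t=0:+1/2 = 1/2; (3j)²=1/10 [(1 1 2; 0 -1 1)], sign=-1
B: triangle coeff Δ(1,1,2) = 1/30; Σ_t [0,0]: t=0:+1/4 = 1/4; (3j)²=1/5 [(1 1 2; 1 1 -2)], sign=+1
I_A²/I_B² = (1/10)/(1/5) = 1/2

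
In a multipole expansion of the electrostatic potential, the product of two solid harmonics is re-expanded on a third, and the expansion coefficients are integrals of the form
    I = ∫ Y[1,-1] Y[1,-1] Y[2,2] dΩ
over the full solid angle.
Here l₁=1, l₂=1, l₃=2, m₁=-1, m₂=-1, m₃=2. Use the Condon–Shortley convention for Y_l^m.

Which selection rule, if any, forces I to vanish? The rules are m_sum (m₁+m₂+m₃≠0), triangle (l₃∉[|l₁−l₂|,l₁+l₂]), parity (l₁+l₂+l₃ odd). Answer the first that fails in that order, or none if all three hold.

Σmᵢ = 0  ✓
l₃∈[|l₁−l₂|,l₁+l₂]=[0,2], have l₃=2  ✓
Σlᵢ = 4 ⇒ even  ✓

none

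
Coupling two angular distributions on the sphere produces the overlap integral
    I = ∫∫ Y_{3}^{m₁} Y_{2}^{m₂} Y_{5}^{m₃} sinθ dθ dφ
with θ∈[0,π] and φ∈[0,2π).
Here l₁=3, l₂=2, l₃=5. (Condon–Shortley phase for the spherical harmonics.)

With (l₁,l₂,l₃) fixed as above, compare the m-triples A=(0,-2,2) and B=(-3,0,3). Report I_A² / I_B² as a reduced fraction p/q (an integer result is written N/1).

l's match ⇒ only the (l;m) 3-j factors differ between A and B.
A: triangle coeff Δ(3,2,5) = 1/2310; Σ_t [0,0]: t=0:+1/864 = 1/864; (3j)²=1/66 [(3 2 5; 0 -2 2)], sign=-1
B: triangle coeff Δ(3,2,5) = 1/2310; Σ_t [0,0]: t=0:+1/2880 = 1/2880; (3j)²=2/165 [(3 2 5; -3 0 3)], sign=+1
I_A²/I_B² = (1/66)/(2/165) = 5/4

5/4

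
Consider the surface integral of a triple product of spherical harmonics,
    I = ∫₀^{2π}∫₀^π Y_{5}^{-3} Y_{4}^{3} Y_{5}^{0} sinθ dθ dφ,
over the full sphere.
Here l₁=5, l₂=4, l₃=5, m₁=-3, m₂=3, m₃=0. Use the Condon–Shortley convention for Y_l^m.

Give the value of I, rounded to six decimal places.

Rules hold: Σm=0, L=14 even, 1≤5≤9.
N = 11·9·11 = 1089
Δ = 4!·6!·4!/15! = 1/3153150
Racah Σ t=0..4: t=0:+1/69120 t=1:−1/1728 t=2:+1/576 t=3:−1/1728 t=4:+1/69120 = 7/11520
⇒ 3j(5 4 5; 0 0 0)² = 2/143, sgn -1
Racah Σ t=3..4: t=3:−1/17280 t=4:+1/6912 = 1/11520
⇒ 3j(5 4 5; -3 3 0)² = 2/143, sgn -1
4πI² = N·(3j₀)²·(3jₘ)² = 36/169
I = +1·√(0.213018/4π) = 0.13019760

0.130198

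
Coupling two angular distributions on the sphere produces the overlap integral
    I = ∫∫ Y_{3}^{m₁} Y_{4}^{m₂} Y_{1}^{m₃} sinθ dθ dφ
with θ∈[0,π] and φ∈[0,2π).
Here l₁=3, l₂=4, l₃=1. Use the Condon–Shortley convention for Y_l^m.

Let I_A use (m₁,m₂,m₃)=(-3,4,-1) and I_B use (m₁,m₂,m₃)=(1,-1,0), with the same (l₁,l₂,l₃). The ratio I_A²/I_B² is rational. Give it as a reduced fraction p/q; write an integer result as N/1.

28/15

Same 3,4,1: normalisation and zero-m 3j drop out of the ratio.
A: Δ: 6! 0! 2! / 9! → 1/252; sum: t=6:+1/1440 = 1/1440; 3j²(3 4 1; -3 4 -1) = Δ·Π!·Σ² = 1/9  (sign +1)
B: Δ: 6! 0! 2! / 9! → 1/252; sum: t=2:+1/48 = 1/48; 3j²(3 4 1; 1 -1 0) = Δ·Π!·Σ² = 5/84  (sign -1)
I_A²/I_B² = (1/9)/(5/84) = 28/15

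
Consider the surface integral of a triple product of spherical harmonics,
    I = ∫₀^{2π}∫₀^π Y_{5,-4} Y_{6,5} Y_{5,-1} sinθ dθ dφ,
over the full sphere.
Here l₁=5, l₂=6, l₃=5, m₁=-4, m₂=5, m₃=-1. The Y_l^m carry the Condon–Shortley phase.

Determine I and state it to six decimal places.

0.158629

Rules hold: Σm=0, L=16 even, 1≤5≤11.
N = 11·13·11 = 1573
Δ = 6!·4!·6!/17! = 1/28588560
Racah Σ t=1..5: t=1:−1/345600 t=2:+1/13824 t=3:−1/5184 t=4:+1/13824 t=5:−1/345600 = -7/129600
⇒ 3j(5 6 5; 0 0 0)² = 80/7293, sgn +1
Racah Σ t=5..6: t=5:−1/2073600 t=6:+1/518400 = 1/691200
⇒ 3j(5 6 5; -4 5 -1)² = 81/4420, sgn +1
4πI² = N·(3j₀)²·(3jₘ)² = 1188/3757
I = +1·√(0.31621/4π) = 0.15862904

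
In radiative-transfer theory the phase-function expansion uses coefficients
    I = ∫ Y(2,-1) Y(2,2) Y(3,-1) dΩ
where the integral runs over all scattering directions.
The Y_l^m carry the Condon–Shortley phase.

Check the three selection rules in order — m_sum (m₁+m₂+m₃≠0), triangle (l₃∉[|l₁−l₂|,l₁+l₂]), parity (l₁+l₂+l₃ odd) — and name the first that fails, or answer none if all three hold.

azimuthal sum: -1 + 2 − 1 = 0  ✓
0 ≤ 3 ≤ 4 (triangle on l)  ✓
L = 2 + 2 + 3 = 7 (odd)  ✗

parity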